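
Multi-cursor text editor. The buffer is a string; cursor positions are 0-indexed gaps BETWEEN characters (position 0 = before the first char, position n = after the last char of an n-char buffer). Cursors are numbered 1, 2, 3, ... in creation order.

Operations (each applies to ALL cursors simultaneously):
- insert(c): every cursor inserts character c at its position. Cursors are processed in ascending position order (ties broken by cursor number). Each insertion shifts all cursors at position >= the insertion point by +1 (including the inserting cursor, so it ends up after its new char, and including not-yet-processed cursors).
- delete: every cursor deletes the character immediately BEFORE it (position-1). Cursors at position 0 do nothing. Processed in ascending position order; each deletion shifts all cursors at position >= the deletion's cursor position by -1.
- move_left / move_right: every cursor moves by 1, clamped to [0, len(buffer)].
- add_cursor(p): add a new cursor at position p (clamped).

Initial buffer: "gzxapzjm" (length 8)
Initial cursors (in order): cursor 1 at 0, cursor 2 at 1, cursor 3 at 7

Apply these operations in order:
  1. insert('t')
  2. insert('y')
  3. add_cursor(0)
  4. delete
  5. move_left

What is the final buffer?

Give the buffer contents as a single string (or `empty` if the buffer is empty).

Answer: tgtzxapzjtm

Derivation:
After op 1 (insert('t')): buffer="tgtzxapzjtm" (len 11), cursors c1@1 c2@3 c3@10, authorship 1.2......3.
After op 2 (insert('y')): buffer="tygtyzxapzjtym" (len 14), cursors c1@2 c2@5 c3@13, authorship 11.22......33.
After op 3 (add_cursor(0)): buffer="tygtyzxapzjtym" (len 14), cursors c4@0 c1@2 c2@5 c3@13, authorship 11.22......33.
After op 4 (delete): buffer="tgtzxapzjtm" (len 11), cursors c4@0 c1@1 c2@3 c3@10, authorship 1.2......3.
After op 5 (move_left): buffer="tgtzxapzjtm" (len 11), cursors c1@0 c4@0 c2@2 c3@9, authorship 1.2......3.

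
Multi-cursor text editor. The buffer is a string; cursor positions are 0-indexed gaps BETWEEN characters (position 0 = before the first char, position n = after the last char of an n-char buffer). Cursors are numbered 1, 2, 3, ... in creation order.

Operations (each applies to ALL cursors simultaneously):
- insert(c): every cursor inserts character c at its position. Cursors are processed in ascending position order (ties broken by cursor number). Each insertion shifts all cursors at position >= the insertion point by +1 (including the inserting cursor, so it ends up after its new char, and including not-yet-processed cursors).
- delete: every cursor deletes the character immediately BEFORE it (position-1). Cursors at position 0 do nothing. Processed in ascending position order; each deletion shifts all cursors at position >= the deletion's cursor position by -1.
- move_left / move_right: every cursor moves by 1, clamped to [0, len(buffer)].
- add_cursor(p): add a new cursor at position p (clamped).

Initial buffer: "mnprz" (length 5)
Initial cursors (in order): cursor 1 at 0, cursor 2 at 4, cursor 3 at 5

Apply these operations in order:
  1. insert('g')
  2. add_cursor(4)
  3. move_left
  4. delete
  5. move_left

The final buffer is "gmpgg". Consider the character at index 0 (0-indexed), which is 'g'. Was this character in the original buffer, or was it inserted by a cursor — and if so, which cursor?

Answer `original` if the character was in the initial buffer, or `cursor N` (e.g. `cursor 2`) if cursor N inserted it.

Answer: cursor 1

Derivation:
After op 1 (insert('g')): buffer="gmnprgzg" (len 8), cursors c1@1 c2@6 c3@8, authorship 1....2.3
After op 2 (add_cursor(4)): buffer="gmnprgzg" (len 8), cursors c1@1 c4@4 c2@6 c3@8, authorship 1....2.3
After op 3 (move_left): buffer="gmnprgzg" (len 8), cursors c1@0 c4@3 c2@5 c3@7, authorship 1....2.3
After op 4 (delete): buffer="gmpgg" (len 5), cursors c1@0 c4@2 c2@3 c3@4, authorship 1..23
After op 5 (move_left): buffer="gmpgg" (len 5), cursors c1@0 c4@1 c2@2 c3@3, authorship 1..23
Authorship (.=original, N=cursor N): 1 . . 2 3
Index 0: author = 1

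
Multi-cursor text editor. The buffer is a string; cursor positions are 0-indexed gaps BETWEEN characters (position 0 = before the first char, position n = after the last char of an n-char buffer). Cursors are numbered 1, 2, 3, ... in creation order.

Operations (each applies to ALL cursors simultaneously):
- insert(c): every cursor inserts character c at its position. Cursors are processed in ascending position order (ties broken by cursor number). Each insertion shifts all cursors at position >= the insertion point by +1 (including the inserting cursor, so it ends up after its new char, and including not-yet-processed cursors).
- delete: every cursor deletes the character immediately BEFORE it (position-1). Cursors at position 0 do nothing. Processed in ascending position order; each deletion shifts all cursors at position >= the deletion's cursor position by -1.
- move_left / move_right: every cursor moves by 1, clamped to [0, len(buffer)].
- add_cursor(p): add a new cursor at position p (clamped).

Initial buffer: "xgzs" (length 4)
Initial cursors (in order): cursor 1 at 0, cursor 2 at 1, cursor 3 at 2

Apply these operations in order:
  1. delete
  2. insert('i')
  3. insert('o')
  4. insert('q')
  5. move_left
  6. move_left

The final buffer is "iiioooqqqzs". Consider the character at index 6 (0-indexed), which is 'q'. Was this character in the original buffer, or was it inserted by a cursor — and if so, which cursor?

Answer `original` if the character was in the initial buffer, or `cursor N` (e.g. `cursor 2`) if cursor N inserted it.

Answer: cursor 1

Derivation:
After op 1 (delete): buffer="zs" (len 2), cursors c1@0 c2@0 c3@0, authorship ..
After op 2 (insert('i')): buffer="iiizs" (len 5), cursors c1@3 c2@3 c3@3, authorship 123..
After op 3 (insert('o')): buffer="iiiooozs" (len 8), cursors c1@6 c2@6 c3@6, authorship 123123..
After op 4 (insert('q')): buffer="iiioooqqqzs" (len 11), cursors c1@9 c2@9 c3@9, authorship 123123123..
After op 5 (move_left): buffer="iiioooqqqzs" (len 11), cursors c1@8 c2@8 c3@8, authorship 123123123..
After op 6 (move_left): buffer="iiioooqqqzs" (len 11), cursors c1@7 c2@7 c3@7, authorship 123123123..
Authorship (.=original, N=cursor N): 1 2 3 1 2 3 1 2 3 . .
Index 6: author = 1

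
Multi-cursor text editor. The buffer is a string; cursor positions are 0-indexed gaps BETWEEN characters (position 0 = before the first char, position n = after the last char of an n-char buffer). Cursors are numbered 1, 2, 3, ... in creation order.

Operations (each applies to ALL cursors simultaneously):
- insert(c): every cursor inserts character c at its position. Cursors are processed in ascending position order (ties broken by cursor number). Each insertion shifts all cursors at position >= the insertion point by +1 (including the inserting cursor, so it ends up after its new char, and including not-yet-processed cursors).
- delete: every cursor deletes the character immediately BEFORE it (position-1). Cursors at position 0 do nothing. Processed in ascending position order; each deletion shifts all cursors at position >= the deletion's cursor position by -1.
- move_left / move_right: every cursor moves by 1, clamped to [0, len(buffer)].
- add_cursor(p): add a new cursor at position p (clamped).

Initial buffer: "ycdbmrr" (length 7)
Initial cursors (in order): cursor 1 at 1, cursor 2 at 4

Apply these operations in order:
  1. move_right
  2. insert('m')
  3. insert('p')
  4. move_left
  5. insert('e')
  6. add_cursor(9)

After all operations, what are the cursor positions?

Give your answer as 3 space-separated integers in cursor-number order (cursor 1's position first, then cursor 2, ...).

After op 1 (move_right): buffer="ycdbmrr" (len 7), cursors c1@2 c2@5, authorship .......
After op 2 (insert('m')): buffer="ycmdbmmrr" (len 9), cursors c1@3 c2@7, authorship ..1...2..
After op 3 (insert('p')): buffer="ycmpdbmmprr" (len 11), cursors c1@4 c2@9, authorship ..11...22..
After op 4 (move_left): buffer="ycmpdbmmprr" (len 11), cursors c1@3 c2@8, authorship ..11...22..
After op 5 (insert('e')): buffer="ycmepdbmmeprr" (len 13), cursors c1@4 c2@10, authorship ..111...222..
After op 6 (add_cursor(9)): buffer="ycmepdbmmeprr" (len 13), cursors c1@4 c3@9 c2@10, authorship ..111...222..

Answer: 4 10 9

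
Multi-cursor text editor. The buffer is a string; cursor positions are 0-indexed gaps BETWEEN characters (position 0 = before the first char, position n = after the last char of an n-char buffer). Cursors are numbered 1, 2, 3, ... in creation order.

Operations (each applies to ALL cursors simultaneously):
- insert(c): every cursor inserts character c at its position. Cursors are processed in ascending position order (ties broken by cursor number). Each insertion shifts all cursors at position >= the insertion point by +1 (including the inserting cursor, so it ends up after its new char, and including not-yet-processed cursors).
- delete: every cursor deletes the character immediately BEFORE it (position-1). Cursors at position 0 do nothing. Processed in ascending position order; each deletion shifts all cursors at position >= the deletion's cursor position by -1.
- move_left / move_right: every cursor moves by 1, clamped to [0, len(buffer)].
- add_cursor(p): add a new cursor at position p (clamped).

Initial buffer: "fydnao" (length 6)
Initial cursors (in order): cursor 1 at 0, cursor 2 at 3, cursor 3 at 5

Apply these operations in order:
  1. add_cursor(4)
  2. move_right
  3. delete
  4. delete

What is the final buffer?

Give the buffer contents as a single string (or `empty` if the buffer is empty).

Answer: empty

Derivation:
After op 1 (add_cursor(4)): buffer="fydnao" (len 6), cursors c1@0 c2@3 c4@4 c3@5, authorship ......
After op 2 (move_right): buffer="fydnao" (len 6), cursors c1@1 c2@4 c4@5 c3@6, authorship ......
After op 3 (delete): buffer="yd" (len 2), cursors c1@0 c2@2 c3@2 c4@2, authorship ..
After op 4 (delete): buffer="" (len 0), cursors c1@0 c2@0 c3@0 c4@0, authorship 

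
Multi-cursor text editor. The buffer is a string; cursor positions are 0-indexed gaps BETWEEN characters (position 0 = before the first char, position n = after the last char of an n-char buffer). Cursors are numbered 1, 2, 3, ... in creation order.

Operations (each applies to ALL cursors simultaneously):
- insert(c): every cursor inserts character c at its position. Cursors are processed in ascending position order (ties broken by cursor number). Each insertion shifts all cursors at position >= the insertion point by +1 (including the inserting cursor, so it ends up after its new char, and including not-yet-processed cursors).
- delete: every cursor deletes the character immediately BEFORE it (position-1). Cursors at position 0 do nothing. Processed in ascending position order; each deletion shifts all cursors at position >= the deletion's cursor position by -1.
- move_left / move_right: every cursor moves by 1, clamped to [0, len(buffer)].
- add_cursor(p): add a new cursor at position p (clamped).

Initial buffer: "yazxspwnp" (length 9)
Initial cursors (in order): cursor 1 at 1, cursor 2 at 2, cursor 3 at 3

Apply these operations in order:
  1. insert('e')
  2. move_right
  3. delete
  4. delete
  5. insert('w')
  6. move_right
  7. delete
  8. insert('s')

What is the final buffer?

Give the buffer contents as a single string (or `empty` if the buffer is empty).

After op 1 (insert('e')): buffer="yeaezexspwnp" (len 12), cursors c1@2 c2@4 c3@6, authorship .1.2.3......
After op 2 (move_right): buffer="yeaezexspwnp" (len 12), cursors c1@3 c2@5 c3@7, authorship .1.2.3......
After op 3 (delete): buffer="yeeespwnp" (len 9), cursors c1@2 c2@3 c3@4, authorship .123.....
After op 4 (delete): buffer="yspwnp" (len 6), cursors c1@1 c2@1 c3@1, authorship ......
After op 5 (insert('w')): buffer="ywwwspwnp" (len 9), cursors c1@4 c2@4 c3@4, authorship .123.....
After op 6 (move_right): buffer="ywwwspwnp" (len 9), cursors c1@5 c2@5 c3@5, authorship .123.....
After op 7 (delete): buffer="ywpwnp" (len 6), cursors c1@2 c2@2 c3@2, authorship .1....
After op 8 (insert('s')): buffer="ywssspwnp" (len 9), cursors c1@5 c2@5 c3@5, authorship .1123....

Answer: ywssspwnp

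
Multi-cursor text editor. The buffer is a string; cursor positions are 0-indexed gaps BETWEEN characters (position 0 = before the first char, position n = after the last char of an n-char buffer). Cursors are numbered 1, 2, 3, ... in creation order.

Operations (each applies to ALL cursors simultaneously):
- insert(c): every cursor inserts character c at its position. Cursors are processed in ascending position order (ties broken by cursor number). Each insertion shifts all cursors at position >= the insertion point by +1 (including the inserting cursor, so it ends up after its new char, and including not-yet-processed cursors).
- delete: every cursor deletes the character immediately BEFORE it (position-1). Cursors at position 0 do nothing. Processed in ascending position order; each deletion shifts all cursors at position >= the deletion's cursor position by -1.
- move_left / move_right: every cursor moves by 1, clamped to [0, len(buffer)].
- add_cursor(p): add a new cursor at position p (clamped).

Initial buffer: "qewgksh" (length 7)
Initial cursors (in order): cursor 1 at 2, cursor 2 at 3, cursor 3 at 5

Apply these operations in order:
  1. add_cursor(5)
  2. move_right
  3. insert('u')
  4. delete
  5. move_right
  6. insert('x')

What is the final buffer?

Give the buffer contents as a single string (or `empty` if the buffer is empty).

Answer: qewgxkxshxx

Derivation:
After op 1 (add_cursor(5)): buffer="qewgksh" (len 7), cursors c1@2 c2@3 c3@5 c4@5, authorship .......
After op 2 (move_right): buffer="qewgksh" (len 7), cursors c1@3 c2@4 c3@6 c4@6, authorship .......
After op 3 (insert('u')): buffer="qewuguksuuh" (len 11), cursors c1@4 c2@6 c3@10 c4@10, authorship ...1.2..34.
After op 4 (delete): buffer="qewgksh" (len 7), cursors c1@3 c2@4 c3@6 c4@6, authorship .......
After op 5 (move_right): buffer="qewgksh" (len 7), cursors c1@4 c2@5 c3@7 c4@7, authorship .......
After op 6 (insert('x')): buffer="qewgxkxshxx" (len 11), cursors c1@5 c2@7 c3@11 c4@11, authorship ....1.2..34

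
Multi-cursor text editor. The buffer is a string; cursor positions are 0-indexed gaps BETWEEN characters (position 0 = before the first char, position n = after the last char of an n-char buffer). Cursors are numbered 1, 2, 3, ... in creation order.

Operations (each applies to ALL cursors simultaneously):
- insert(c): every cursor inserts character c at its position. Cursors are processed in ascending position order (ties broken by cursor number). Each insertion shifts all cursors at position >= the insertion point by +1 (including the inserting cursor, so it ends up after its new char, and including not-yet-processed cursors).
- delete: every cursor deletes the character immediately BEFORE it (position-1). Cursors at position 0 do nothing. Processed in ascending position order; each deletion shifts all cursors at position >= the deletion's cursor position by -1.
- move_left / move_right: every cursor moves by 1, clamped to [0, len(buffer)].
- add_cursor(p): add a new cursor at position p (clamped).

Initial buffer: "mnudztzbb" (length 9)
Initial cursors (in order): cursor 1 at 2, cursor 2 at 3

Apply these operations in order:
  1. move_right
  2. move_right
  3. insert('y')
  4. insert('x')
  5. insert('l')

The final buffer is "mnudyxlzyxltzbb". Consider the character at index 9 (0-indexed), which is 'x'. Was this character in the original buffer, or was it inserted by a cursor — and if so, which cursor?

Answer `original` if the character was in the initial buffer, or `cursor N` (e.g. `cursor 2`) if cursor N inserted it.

Answer: cursor 2

Derivation:
After op 1 (move_right): buffer="mnudztzbb" (len 9), cursors c1@3 c2@4, authorship .........
After op 2 (move_right): buffer="mnudztzbb" (len 9), cursors c1@4 c2@5, authorship .........
After op 3 (insert('y')): buffer="mnudyzytzbb" (len 11), cursors c1@5 c2@7, authorship ....1.2....
After op 4 (insert('x')): buffer="mnudyxzyxtzbb" (len 13), cursors c1@6 c2@9, authorship ....11.22....
After op 5 (insert('l')): buffer="mnudyxlzyxltzbb" (len 15), cursors c1@7 c2@11, authorship ....111.222....
Authorship (.=original, N=cursor N): . . . . 1 1 1 . 2 2 2 . . . .
Index 9: author = 2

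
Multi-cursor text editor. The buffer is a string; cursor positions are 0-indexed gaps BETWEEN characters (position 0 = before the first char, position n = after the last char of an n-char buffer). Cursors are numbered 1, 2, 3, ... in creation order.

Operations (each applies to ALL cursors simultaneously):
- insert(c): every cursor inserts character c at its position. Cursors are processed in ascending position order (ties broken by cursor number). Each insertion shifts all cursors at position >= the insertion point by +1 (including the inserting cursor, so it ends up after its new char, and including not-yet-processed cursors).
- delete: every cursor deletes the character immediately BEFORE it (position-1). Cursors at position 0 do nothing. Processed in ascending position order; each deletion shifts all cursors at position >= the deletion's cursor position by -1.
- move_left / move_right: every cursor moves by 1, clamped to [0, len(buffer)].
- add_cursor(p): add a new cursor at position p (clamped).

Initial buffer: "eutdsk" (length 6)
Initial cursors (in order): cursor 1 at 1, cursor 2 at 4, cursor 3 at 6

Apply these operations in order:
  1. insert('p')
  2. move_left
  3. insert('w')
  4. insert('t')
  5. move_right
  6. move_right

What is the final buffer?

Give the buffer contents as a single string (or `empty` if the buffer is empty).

Answer: ewtputdwtpskwtp

Derivation:
After op 1 (insert('p')): buffer="eputdpskp" (len 9), cursors c1@2 c2@6 c3@9, authorship .1...2..3
After op 2 (move_left): buffer="eputdpskp" (len 9), cursors c1@1 c2@5 c3@8, authorship .1...2..3
After op 3 (insert('w')): buffer="ewputdwpskwp" (len 12), cursors c1@2 c2@7 c3@11, authorship .11...22..33
After op 4 (insert('t')): buffer="ewtputdwtpskwtp" (len 15), cursors c1@3 c2@9 c3@14, authorship .111...222..333
After op 5 (move_right): buffer="ewtputdwtpskwtp" (len 15), cursors c1@4 c2@10 c3@15, authorship .111...222..333
After op 6 (move_right): buffer="ewtputdwtpskwtp" (len 15), cursors c1@5 c2@11 c3@15, authorship .111...222..333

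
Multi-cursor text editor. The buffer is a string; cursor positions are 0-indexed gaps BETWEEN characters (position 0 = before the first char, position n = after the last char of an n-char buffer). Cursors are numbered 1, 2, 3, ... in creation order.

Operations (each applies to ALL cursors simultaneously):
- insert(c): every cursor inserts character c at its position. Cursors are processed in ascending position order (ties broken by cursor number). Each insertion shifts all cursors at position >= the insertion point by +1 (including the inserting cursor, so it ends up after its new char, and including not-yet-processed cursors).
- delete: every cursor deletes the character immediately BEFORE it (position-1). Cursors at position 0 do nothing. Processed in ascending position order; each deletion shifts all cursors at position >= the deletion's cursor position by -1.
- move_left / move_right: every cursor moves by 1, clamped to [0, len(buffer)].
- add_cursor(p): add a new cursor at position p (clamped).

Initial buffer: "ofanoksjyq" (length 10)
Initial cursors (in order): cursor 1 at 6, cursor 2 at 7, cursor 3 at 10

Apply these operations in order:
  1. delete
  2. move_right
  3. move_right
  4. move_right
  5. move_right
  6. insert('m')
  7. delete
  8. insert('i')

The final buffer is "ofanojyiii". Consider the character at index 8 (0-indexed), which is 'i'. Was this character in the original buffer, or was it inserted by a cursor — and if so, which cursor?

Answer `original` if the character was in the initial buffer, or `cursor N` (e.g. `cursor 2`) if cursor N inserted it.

After op 1 (delete): buffer="ofanojy" (len 7), cursors c1@5 c2@5 c3@7, authorship .......
After op 2 (move_right): buffer="ofanojy" (len 7), cursors c1@6 c2@6 c3@7, authorship .......
After op 3 (move_right): buffer="ofanojy" (len 7), cursors c1@7 c2@7 c3@7, authorship .......
After op 4 (move_right): buffer="ofanojy" (len 7), cursors c1@7 c2@7 c3@7, authorship .......
After op 5 (move_right): buffer="ofanojy" (len 7), cursors c1@7 c2@7 c3@7, authorship .......
After op 6 (insert('m')): buffer="ofanojymmm" (len 10), cursors c1@10 c2@10 c3@10, authorship .......123
After op 7 (delete): buffer="ofanojy" (len 7), cursors c1@7 c2@7 c3@7, authorship .......
After op 8 (insert('i')): buffer="ofanojyiii" (len 10), cursors c1@10 c2@10 c3@10, authorship .......123
Authorship (.=original, N=cursor N): . . . . . . . 1 2 3
Index 8: author = 2

Answer: cursor 2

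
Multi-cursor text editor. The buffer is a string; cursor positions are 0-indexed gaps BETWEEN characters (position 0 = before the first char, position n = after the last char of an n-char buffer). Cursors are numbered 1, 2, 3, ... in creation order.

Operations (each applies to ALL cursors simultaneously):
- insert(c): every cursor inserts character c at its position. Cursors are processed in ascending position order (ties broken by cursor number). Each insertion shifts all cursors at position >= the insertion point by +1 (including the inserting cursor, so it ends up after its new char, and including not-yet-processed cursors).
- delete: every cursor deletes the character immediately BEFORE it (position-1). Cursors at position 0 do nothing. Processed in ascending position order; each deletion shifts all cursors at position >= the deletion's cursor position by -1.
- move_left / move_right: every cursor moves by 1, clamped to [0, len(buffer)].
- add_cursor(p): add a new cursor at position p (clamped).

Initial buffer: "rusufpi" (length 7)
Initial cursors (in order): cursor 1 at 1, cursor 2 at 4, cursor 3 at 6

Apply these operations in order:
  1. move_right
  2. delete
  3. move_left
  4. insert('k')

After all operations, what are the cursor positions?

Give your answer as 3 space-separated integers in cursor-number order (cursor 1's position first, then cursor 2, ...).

Answer: 1 4 6

Derivation:
After op 1 (move_right): buffer="rusufpi" (len 7), cursors c1@2 c2@5 c3@7, authorship .......
After op 2 (delete): buffer="rsup" (len 4), cursors c1@1 c2@3 c3@4, authorship ....
After op 3 (move_left): buffer="rsup" (len 4), cursors c1@0 c2@2 c3@3, authorship ....
After op 4 (insert('k')): buffer="krskukp" (len 7), cursors c1@1 c2@4 c3@6, authorship 1..2.3.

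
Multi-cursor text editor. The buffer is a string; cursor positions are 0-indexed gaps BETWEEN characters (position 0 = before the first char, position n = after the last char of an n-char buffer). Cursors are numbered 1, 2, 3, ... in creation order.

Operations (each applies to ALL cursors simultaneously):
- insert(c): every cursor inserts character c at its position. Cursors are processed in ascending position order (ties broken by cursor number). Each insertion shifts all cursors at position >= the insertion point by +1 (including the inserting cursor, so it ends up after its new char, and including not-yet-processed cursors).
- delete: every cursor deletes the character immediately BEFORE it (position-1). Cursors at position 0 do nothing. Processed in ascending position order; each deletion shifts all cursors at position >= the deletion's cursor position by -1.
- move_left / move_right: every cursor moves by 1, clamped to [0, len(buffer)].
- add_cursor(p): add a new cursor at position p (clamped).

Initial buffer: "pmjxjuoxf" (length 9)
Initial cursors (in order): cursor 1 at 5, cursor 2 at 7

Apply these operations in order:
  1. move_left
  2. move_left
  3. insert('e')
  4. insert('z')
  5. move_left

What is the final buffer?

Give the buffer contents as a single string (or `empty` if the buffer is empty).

Answer: pmjezxjezuoxf

Derivation:
After op 1 (move_left): buffer="pmjxjuoxf" (len 9), cursors c1@4 c2@6, authorship .........
After op 2 (move_left): buffer="pmjxjuoxf" (len 9), cursors c1@3 c2@5, authorship .........
After op 3 (insert('e')): buffer="pmjexjeuoxf" (len 11), cursors c1@4 c2@7, authorship ...1..2....
After op 4 (insert('z')): buffer="pmjezxjezuoxf" (len 13), cursors c1@5 c2@9, authorship ...11..22....
After op 5 (move_left): buffer="pmjezxjezuoxf" (len 13), cursors c1@4 c2@8, authorship ...11..22....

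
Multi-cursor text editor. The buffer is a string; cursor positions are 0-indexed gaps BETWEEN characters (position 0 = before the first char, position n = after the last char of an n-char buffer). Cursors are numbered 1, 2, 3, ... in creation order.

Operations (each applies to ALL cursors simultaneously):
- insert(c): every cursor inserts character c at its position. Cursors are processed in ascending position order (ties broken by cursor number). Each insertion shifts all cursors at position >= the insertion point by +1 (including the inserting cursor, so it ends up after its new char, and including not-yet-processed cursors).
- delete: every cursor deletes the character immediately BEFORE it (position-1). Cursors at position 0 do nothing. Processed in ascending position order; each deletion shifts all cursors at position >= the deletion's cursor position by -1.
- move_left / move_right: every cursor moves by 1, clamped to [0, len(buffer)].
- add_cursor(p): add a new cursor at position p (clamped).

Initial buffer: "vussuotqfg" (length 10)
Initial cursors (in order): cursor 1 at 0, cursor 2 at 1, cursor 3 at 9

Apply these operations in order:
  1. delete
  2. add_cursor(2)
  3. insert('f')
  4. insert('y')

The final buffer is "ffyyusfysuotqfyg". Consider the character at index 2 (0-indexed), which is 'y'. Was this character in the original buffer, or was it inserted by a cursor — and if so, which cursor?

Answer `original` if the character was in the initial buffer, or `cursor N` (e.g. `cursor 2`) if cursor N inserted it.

Answer: cursor 1

Derivation:
After op 1 (delete): buffer="ussuotqg" (len 8), cursors c1@0 c2@0 c3@7, authorship ........
After op 2 (add_cursor(2)): buffer="ussuotqg" (len 8), cursors c1@0 c2@0 c4@2 c3@7, authorship ........
After op 3 (insert('f')): buffer="ffusfsuotqfg" (len 12), cursors c1@2 c2@2 c4@5 c3@11, authorship 12..4.....3.
After op 4 (insert('y')): buffer="ffyyusfysuotqfyg" (len 16), cursors c1@4 c2@4 c4@8 c3@15, authorship 1212..44.....33.
Authorship (.=original, N=cursor N): 1 2 1 2 . . 4 4 . . . . . 3 3 .
Index 2: author = 1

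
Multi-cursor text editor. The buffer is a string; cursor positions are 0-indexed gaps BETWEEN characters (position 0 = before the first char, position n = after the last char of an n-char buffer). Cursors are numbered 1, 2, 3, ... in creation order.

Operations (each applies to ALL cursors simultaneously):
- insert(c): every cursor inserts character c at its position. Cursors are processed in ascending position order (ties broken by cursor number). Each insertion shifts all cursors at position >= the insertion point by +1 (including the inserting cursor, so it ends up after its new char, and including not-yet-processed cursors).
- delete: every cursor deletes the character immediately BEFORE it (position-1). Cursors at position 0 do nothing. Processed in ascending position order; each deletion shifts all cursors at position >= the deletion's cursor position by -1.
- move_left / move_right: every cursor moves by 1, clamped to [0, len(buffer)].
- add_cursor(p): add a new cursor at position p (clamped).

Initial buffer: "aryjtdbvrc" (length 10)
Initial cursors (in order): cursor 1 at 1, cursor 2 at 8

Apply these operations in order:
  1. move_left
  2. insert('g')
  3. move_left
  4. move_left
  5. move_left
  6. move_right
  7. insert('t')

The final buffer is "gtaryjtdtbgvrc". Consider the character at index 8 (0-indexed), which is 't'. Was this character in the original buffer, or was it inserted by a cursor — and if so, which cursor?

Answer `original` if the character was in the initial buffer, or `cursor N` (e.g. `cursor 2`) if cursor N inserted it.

Answer: cursor 2

Derivation:
After op 1 (move_left): buffer="aryjtdbvrc" (len 10), cursors c1@0 c2@7, authorship ..........
After op 2 (insert('g')): buffer="garyjtdbgvrc" (len 12), cursors c1@1 c2@9, authorship 1.......2...
After op 3 (move_left): buffer="garyjtdbgvrc" (len 12), cursors c1@0 c2@8, authorship 1.......2...
After op 4 (move_left): buffer="garyjtdbgvrc" (len 12), cursors c1@0 c2@7, authorship 1.......2...
After op 5 (move_left): buffer="garyjtdbgvrc" (len 12), cursors c1@0 c2@6, authorship 1.......2...
After op 6 (move_right): buffer="garyjtdbgvrc" (len 12), cursors c1@1 c2@7, authorship 1.......2...
After op 7 (insert('t')): buffer="gtaryjtdtbgvrc" (len 14), cursors c1@2 c2@9, authorship 11......2.2...
Authorship (.=original, N=cursor N): 1 1 . . . . . . 2 . 2 . . .
Index 8: author = 2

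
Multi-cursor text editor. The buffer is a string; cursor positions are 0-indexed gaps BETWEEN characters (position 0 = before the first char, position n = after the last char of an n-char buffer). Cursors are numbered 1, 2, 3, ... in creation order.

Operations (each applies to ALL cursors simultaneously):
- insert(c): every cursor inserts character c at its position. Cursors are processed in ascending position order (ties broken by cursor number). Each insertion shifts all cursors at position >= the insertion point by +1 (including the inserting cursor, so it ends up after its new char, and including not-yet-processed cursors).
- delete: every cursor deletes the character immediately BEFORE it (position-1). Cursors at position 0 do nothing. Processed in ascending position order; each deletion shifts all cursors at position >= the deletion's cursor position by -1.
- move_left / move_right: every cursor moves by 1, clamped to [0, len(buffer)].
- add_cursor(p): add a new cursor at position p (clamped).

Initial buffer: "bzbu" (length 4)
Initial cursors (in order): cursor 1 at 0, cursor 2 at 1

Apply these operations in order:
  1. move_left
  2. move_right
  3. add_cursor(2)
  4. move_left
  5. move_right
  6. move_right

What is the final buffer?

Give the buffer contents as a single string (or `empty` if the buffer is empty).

After op 1 (move_left): buffer="bzbu" (len 4), cursors c1@0 c2@0, authorship ....
After op 2 (move_right): buffer="bzbu" (len 4), cursors c1@1 c2@1, authorship ....
After op 3 (add_cursor(2)): buffer="bzbu" (len 4), cursors c1@1 c2@1 c3@2, authorship ....
After op 4 (move_left): buffer="bzbu" (len 4), cursors c1@0 c2@0 c3@1, authorship ....
After op 5 (move_right): buffer="bzbu" (len 4), cursors c1@1 c2@1 c3@2, authorship ....
After op 6 (move_right): buffer="bzbu" (len 4), cursors c1@2 c2@2 c3@3, authorship ....

Answer: bzbu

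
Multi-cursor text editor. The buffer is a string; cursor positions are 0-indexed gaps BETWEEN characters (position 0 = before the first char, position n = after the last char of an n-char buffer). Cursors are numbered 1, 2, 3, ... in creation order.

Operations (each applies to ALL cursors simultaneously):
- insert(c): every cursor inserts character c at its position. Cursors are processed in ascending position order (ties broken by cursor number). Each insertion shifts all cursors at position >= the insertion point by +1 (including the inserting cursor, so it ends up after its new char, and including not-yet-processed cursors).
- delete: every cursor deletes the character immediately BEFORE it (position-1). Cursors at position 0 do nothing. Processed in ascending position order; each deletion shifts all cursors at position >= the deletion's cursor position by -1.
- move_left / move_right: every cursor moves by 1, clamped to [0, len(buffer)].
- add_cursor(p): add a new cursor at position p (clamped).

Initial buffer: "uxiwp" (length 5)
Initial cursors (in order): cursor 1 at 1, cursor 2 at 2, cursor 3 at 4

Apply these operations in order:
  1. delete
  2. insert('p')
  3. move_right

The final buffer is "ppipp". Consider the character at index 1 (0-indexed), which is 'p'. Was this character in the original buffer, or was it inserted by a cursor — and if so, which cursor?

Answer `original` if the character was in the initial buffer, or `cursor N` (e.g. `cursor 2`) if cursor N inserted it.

After op 1 (delete): buffer="ip" (len 2), cursors c1@0 c2@0 c3@1, authorship ..
After op 2 (insert('p')): buffer="ppipp" (len 5), cursors c1@2 c2@2 c3@4, authorship 12.3.
After op 3 (move_right): buffer="ppipp" (len 5), cursors c1@3 c2@3 c3@5, authorship 12.3.
Authorship (.=original, N=cursor N): 1 2 . 3 .
Index 1: author = 2

Answer: cursor 2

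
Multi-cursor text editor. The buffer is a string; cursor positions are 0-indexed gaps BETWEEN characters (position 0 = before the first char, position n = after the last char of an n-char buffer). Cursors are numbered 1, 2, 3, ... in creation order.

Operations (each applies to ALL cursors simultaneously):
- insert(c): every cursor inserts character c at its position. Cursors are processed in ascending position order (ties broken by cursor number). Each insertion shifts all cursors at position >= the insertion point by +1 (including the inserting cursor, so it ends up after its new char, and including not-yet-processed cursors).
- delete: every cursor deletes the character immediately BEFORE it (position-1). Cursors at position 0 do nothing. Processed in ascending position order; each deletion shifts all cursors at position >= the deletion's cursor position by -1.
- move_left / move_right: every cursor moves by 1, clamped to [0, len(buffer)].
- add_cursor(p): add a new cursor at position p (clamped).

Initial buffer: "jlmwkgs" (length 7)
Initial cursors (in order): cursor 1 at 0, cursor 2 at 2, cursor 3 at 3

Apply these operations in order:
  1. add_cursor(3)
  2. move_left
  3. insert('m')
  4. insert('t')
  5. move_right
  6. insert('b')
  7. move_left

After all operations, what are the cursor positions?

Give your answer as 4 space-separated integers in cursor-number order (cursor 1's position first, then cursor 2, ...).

Answer: 3 7 14 14

Derivation:
After op 1 (add_cursor(3)): buffer="jlmwkgs" (len 7), cursors c1@0 c2@2 c3@3 c4@3, authorship .......
After op 2 (move_left): buffer="jlmwkgs" (len 7), cursors c1@0 c2@1 c3@2 c4@2, authorship .......
After op 3 (insert('m')): buffer="mjmlmmmwkgs" (len 11), cursors c1@1 c2@3 c3@6 c4@6, authorship 1.2.34.....
After op 4 (insert('t')): buffer="mtjmtlmmttmwkgs" (len 15), cursors c1@2 c2@5 c3@10 c4@10, authorship 11.22.3434.....
After op 5 (move_right): buffer="mtjmtlmmttmwkgs" (len 15), cursors c1@3 c2@6 c3@11 c4@11, authorship 11.22.3434.....
After op 6 (insert('b')): buffer="mtjbmtlbmmttmbbwkgs" (len 19), cursors c1@4 c2@8 c3@15 c4@15, authorship 11.122.23434.34....
After op 7 (move_left): buffer="mtjbmtlbmmttmbbwkgs" (len 19), cursors c1@3 c2@7 c3@14 c4@14, authorship 11.122.23434.34....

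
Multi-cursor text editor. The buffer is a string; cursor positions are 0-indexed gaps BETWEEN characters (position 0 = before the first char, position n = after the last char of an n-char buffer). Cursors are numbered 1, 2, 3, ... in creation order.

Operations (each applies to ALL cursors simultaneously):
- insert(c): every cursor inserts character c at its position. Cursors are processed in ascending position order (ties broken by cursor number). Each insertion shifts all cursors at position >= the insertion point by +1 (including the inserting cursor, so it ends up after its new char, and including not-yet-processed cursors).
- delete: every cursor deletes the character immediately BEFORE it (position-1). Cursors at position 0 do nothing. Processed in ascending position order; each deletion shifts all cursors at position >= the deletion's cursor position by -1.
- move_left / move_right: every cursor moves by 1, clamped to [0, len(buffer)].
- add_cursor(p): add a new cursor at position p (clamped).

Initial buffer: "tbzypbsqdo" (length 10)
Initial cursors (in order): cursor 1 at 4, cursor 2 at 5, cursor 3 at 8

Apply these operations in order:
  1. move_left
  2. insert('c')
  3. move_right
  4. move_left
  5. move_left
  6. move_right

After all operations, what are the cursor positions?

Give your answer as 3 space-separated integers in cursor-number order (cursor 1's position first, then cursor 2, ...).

Answer: 4 6 10

Derivation:
After op 1 (move_left): buffer="tbzypbsqdo" (len 10), cursors c1@3 c2@4 c3@7, authorship ..........
After op 2 (insert('c')): buffer="tbzcycpbscqdo" (len 13), cursors c1@4 c2@6 c3@10, authorship ...1.2...3...
After op 3 (move_right): buffer="tbzcycpbscqdo" (len 13), cursors c1@5 c2@7 c3@11, authorship ...1.2...3...
After op 4 (move_left): buffer="tbzcycpbscqdo" (len 13), cursors c1@4 c2@6 c3@10, authorship ...1.2...3...
After op 5 (move_left): buffer="tbzcycpbscqdo" (len 13), cursors c1@3 c2@5 c3@9, authorship ...1.2...3...
After op 6 (move_right): buffer="tbzcycpbscqdo" (len 13), cursors c1@4 c2@6 c3@10, authorship ...1.2...3...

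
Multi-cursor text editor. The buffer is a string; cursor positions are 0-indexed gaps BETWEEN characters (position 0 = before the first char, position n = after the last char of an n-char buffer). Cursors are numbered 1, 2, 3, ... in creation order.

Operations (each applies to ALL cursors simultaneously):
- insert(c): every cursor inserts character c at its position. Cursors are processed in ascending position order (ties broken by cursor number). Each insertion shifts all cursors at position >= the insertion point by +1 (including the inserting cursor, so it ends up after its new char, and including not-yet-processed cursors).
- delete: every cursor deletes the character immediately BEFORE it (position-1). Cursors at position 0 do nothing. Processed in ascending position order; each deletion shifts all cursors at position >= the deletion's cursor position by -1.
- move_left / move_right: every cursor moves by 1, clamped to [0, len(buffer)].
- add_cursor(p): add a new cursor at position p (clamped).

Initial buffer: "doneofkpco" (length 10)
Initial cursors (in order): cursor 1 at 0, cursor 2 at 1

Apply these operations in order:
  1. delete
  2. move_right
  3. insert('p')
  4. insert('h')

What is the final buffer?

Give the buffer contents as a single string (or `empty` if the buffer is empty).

Answer: opphhneofkpco

Derivation:
After op 1 (delete): buffer="oneofkpco" (len 9), cursors c1@0 c2@0, authorship .........
After op 2 (move_right): buffer="oneofkpco" (len 9), cursors c1@1 c2@1, authorship .........
After op 3 (insert('p')): buffer="oppneofkpco" (len 11), cursors c1@3 c2@3, authorship .12........
After op 4 (insert('h')): buffer="opphhneofkpco" (len 13), cursors c1@5 c2@5, authorship .1212........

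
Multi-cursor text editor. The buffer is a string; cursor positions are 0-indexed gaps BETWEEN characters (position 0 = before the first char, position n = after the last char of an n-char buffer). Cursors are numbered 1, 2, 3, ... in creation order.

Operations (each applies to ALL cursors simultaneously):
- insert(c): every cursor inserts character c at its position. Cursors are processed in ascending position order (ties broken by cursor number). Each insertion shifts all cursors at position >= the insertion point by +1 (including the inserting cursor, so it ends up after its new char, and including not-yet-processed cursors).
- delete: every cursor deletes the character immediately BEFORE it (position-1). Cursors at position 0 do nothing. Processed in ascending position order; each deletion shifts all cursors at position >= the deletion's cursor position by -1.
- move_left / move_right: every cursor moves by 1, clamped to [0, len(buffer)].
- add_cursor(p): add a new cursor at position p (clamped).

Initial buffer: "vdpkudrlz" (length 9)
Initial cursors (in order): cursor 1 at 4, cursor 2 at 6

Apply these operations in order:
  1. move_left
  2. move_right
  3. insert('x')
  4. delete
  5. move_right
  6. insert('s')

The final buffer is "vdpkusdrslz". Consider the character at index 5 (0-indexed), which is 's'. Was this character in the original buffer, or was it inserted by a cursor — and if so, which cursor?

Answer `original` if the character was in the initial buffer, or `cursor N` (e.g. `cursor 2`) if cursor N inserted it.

Answer: cursor 1

Derivation:
After op 1 (move_left): buffer="vdpkudrlz" (len 9), cursors c1@3 c2@5, authorship .........
After op 2 (move_right): buffer="vdpkudrlz" (len 9), cursors c1@4 c2@6, authorship .........
After op 3 (insert('x')): buffer="vdpkxudxrlz" (len 11), cursors c1@5 c2@8, authorship ....1..2...
After op 4 (delete): buffer="vdpkudrlz" (len 9), cursors c1@4 c2@6, authorship .........
After op 5 (move_right): buffer="vdpkudrlz" (len 9), cursors c1@5 c2@7, authorship .........
After op 6 (insert('s')): buffer="vdpkusdrslz" (len 11), cursors c1@6 c2@9, authorship .....1..2..
Authorship (.=original, N=cursor N): . . . . . 1 . . 2 . .
Index 5: author = 1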